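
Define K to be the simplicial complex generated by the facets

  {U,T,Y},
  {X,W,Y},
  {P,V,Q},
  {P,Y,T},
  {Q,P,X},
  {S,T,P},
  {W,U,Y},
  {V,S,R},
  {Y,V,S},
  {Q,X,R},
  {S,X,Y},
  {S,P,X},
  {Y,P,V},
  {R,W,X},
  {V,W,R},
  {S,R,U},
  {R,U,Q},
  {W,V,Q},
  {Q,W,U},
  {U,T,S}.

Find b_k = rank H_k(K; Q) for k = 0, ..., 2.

K has 10 vertices, 30 edges, 20 triangles.
rank ∂_0 = 0, rank ∂_1 = 9 ⇒ b_0 = 10 − 0 − 9 = 1; all invariant factors of ∂_1 are 1 so no torsion. So H_0 = Z.
rank ∂_1 = 9, rank ∂_2 = 20 ⇒ b_1 = 30 − 9 − 20 = 1; ∂_2 has invariant factor(s) [2] giving torsion. So H_1 = Z ⊕ Z/2Z.
rank ∂_2 = 20, rank ∂_3 = 0 ⇒ b_2 = 20 − 20 − 0 = 0. So H_2 = 0.

b_0 = 1, b_1 = 1, b_2 = 0.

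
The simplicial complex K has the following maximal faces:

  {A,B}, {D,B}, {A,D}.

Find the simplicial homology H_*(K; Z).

H_0 = Z,  H_1 = Z.

Fix the vertex order A < B < D and write every simplex with vertices in increasing order. Then dim K = 1 and the simplices of K are:

  0-simplices (3): A, B, D
  1-simplices (3): AB, AD, BD

so the chain groups are C_0 ≅ Z^3, C_1 ≅ Z^3.

The boundary map ∂_1: C_1 → C_0 sends each edge [p,q] (with p < q) to q − p.
The 3×3 boundary matrix has rank 2 and Smith normal form diag(1,1).

Computing H_k = (kernel of ∂_k) / (image of ∂_{k+1}):

  H_0: rank C_0 − rank ∂_1 = 3 − 2 = 1, and the invariant factors of ∂_1 are all 1, so H_0 = Z.
  H_1: rank ker ∂_1 − rank ∂_2 = (3 − 2) − 0 = 1, and there is no ∂_2, so H_1 = Z.

As a check, the Euler characteristic is 3 − 3 = 0, which agrees with 1 − 1 = 0.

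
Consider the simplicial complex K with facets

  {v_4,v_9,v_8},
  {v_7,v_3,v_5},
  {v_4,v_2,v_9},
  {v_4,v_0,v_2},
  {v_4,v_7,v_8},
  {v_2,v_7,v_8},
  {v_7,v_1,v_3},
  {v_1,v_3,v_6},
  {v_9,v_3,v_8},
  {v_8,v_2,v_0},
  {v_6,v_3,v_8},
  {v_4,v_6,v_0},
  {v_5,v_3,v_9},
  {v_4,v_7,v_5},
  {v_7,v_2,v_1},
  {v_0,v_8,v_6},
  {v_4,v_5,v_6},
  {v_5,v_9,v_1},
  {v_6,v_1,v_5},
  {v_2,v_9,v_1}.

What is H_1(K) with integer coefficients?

H_1 = Z ⊕ Z/2Z.

Order the vertices as v_0 < v_1 < v_2 < v_3 < v_4 < v_5 < v_6 < v_7 < v_8 < v_9. Listing each simplex with vertices in this order, K has dimension 2 with simplices:

  0-simplices (10): [v_0], [v_1], [v_2], [v_3], [v_4], [v_5], [v_6], [v_7], [v_8], [v_9]
  1-simplices (30): (30 of them)
  2-simplices (20): (20 of them)

Hence C_0 ≅ Z^10, C_1 ≅ Z^30, C_2 ≅ Z^20.

The boundary map ∂_1: C_1 → C_0 sends each edge [p,q] (with p < q) to q − p.
This gives a 10×30 integer matrix of rank 9; reducing to Smith normal form yields diagonal entries (1,1,1,1,1,1,1,1,1).

∂_2: C_2 → C_1 maps a triangle to the signed sum of its edges. For instance
  ∂[v_1,v_3,v_6] = [v_3,v_6] − [v_1,v_6] + [v_1,v_3],
  ∂[v_4,v_5,v_6] = [v_5,v_6] − [v_4,v_6] + [v_4,v_5].
This gives a 30×20 integer matrix of rank 20; reducing to Smith normal form yields diagonal entries (1,1,1,1,1,1,1,1,1,1,1,1,1,1,1,1,1,1,1,2).

Computing H_k = (kernel of ∂_k) / (image of ∂_{k+1}):

  H_1: rank ker ∂_1 − rank ∂_2 = (30 − 9) − 20 = 1, and ∂_2 has invariant factor 2 > 1, so H_1 = Z ⊕ Z/2Z.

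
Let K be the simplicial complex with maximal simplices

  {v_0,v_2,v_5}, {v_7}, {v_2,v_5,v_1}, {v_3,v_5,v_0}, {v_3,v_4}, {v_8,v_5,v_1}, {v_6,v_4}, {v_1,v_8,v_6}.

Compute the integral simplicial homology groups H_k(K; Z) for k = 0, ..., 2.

H_0 = Z^2,  H_1 = Z,  H_2 = 0.

We work with the vertex ordering v_0 < v_1 < v_2 < v_3 < v_4 < v_5 < v_6 < v_7 < v_8. The simplices of K, each written with vertices in increasing order, are:

  0-simplices (9): [v_0], [v_1], [v_2], [v_3], [v_4], [v_5], [v_6], [v_7], [v_8]
  1-simplices (13): [v_0,v_2], [v_0,v_3], [v_0,v_5], [v_1,v_2], [v_1,v_5], [v_1,v_6], [v_1,v_8], [v_2,v_5], [v_3,v_4], [v_3,v_5], [v_4,v_6], [v_5,v_8], [v_6,v_8]
  2-simplices (5): [v_0,v_2,v_5], [v_0,v_3,v_5], [v_1,v_2,v_5], [v_1,v_5,v_8], [v_1,v_6,v_8]

Hence C_0 ≅ Z^9, C_1 ≅ Z^13, C_2 ≅ Z^5.

Boundary ∂_1: C_1 → C_0 is given by ∂[p,q] = [q] − [p]. For instance
  ∂[v_0,v_5] = [v_5] − [v_0].
This gives a 9×13 integer matrix of rank 7; reducing to Smith normal form yields diagonal entries (1,1,1,1,1,1,1).

The boundary map ∂_2: C_2 → C_1 sends each 2-simplex [p,q,r] to [q,r] − [p,r] + [p,q]. For instance
  ∂[v_0,v_3,v_5] = [v_3,v_5] − [v_0,v_5] + [v_0,v_3],
  ∂[v_0,v_2,v_5] = [v_2,v_5] − [v_0,v_5] + [v_0,v_2].
The resulting 13×5 matrix has rank 5, and its Smith normal form has invariant factors (1,1,1,1,1).

From H_k ≅ ker(∂_k) / im(∂_{k+1}) we obtain:

  H_0: rank C_0 − rank ∂_1 = 9 − 7 = 2, and the invariant factors of ∂_1 are all 1, so H_0 ≅ Z^2.
  H_1: rank ker ∂_1 − rank ∂_2 = (13 − 7) − 5 = 1, and the invariant factors of ∂_2 are all 1, so H_1 ≅ Z.
  H_2: rank ker ∂_2 − rank ∂_3 = (5 − 5) − 0 = 0, and there is no ∂_3, so H_2 ≅ 0.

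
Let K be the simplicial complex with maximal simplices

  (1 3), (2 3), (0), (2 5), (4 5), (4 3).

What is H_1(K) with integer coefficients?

H_1 = Z.

K has 6 vertices, 5 edges.
rank ∂_1 = 4, rank ∂_2 = 0 ⇒ b_1 = 5 − 4 − 0 = 1. So H_1 = Z.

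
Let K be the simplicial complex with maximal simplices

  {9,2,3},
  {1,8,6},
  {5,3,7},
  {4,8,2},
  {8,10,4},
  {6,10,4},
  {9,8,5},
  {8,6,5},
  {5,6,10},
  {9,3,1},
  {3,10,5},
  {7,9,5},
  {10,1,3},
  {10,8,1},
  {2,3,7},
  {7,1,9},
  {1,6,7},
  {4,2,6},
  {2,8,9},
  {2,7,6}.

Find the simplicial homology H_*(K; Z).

H_0 = Z,  H_1 = Z ⊕ Z/2,  H_2 = 0.

Take the total order 1 < 2 < 3 < 4 < 5 < 6 < 7 < 8 < 9 < 10 on the vertex set. Then K (dimension 2) consists of the simplices:

  0-simplices (10): [1], [2], [3], [4], [5], [6], [7], [8], [9], [10]
  1-simplices (30): (30 of them)
  2-simplices (20): (20 of them)

giving chain groups C_0 ≅ Z^10, C_1 ≅ Z^30, C_2 ≅ Z^20.

∂_1: C_1 → C_0 maps an edge to its endpoints' difference, ∂[p,q] = q − p. For instance
  ∂[2,7] = [7] − [2].
The resulting 10×30 matrix has rank 9, and its Smith normal form has invariant factors (1,1,1,1,1,1,1,1,1).

∂_2: C_2 → C_1 maps a triangle to the signed sum of its edges. For instance
  ∂[1,6,8] = [6,8] − [1,8] + [1,6],
  ∂[5,6,8] = [6,8] − [5,8] + [5,6].
As a 30×20 matrix over Z this has rank 20, with invariant factors (1,1,1,1,1,1,1,1,1,1,1,1,1,1,1,1,1,1,1,2).

Now H_k = ker ∂_k / im ∂_{k+1}, so:

  H_0: rank C_0 − rank ∂_1 = 10 − 9 = 1, and the invariant factors of ∂_1 are all 1, so H_0 = Z.
  H_1: rank ker ∂_1 − rank ∂_2 = (30 − 9) − 20 = 1, and ∂_2 has invariant factor 2 > 1, so H_1 = Z ⊕ Z/2.
  H_2: rank ker ∂_2 − rank ∂_3 = (20 − 20) − 0 = 0, and there is no ∂_3, so H_2 = 0.

As a check, the Euler characteristic is 10 − 30 + 20 = 0, which agrees with 1 − 1 + 0 = 0.
(K is a triangulation of the Klein bottle.)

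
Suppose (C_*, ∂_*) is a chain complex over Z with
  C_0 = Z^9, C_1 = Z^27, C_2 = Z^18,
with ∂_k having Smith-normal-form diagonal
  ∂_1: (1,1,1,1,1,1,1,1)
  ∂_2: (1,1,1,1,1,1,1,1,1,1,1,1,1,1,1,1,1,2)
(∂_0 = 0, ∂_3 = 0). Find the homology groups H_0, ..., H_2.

H_0 ≅ Z,  H_1 ≅ Z ⊕ Z/2,  H_2 = 0.

H_0: b_0 = 9 − 0 − 8 = 1; torsion from ∂_1 factors > 1: none. So H_0 ≅ Z.
H_1: b_1 = 27 − 8 − 18 = 1; torsion from ∂_2 factors > 1: [2]. So H_1 ≅ Z ⊕ Z/2.
H_2: b_2 = 18 − 18 − 0 = 0; torsion from ∂_3 factors > 1: none. So H_2 ≅ 0.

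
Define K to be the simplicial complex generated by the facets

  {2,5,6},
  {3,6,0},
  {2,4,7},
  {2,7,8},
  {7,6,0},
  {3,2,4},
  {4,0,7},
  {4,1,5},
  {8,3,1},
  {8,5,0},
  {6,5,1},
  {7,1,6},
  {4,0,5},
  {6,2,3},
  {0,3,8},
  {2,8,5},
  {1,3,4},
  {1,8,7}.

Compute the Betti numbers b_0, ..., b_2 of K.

Order the vertices as 0 < 1 < 2 < 3 < 4 < 5 < 6 < 7 < 8. Listing each simplex with vertices in this order, K has dimension 2 with simplices:

  0-simplices (9): [0], [1], [2], [3], [4], [5], [6], [7], [8]
  1-simplices (27): (27 of them)
  2-simplices (18): [0,3,6], [0,3,8], [0,4,5], [0,4,7], [0,5,8], [0,6,7], [1,3,4], [1,3,8], [1,4,5], [1,5,6], [1,6,7], [1,7,8], [2,3,4], [2,3,6], [2,4,7], [2,5,6], [2,5,8], [2,7,8]

giving chain groups C_0 ≅ Z^9, C_1 ≅ Z^27, C_2 ≅ Z^18.

∂_1: C_1 → C_0 maps an edge to its endpoints' difference, ∂[p,q] = q − p.
The resulting 9×27 matrix has rank 8, and its Smith normal form has invariant factors (1,1,1,1,1,1,1,1).

∂_2: C_2 → C_1 acts by ∂[p,q,r] = [q,r] − [p,r] + [p,q]. For instance
  ∂[0,4,5] = [4,5] − [0,5] + [0,4],
  ∂[1,5,6] = [5,6] − [1,6] + [1,5].
The 27×18 boundary matrix has rank 17 and Smith normal form diag(1,1,1,1,1,1,1,1,1,1,1,1,1,1,1,1,1).

From H_k ≅ ker(∂_k) / im(∂_{k+1}) we obtain:

  H_0: rank C_0 − rank ∂_1 = 9 − 8 = 1, and the invariant factors of ∂_1 are all 1, so H_0 = Z.
  H_1: rank ker ∂_1 − rank ∂_2 = (27 − 8) − 17 = 2, and the invariant factors of ∂_2 are all 1, so H_1 = Z^2.
  H_2: rank ker ∂_2 − rank ∂_3 = (18 − 17) − 0 = 1, and there is no ∂_3, so H_2 = Z.

(K is a triangulation of the torus T^2.)

Hence the Betti numbers are b_0 = 1, b_1 = 2, b_2 = 1.

b_0 = 1, b_1 = 2, b_2 = 1.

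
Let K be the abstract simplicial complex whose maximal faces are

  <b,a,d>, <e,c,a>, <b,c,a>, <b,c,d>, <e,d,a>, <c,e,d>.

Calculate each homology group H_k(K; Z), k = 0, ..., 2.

H_0 = Z,  H_1 = 0,  H_2 = Z.

Fix the vertex order a < b < c < d < e and write every simplex with vertices in increasing order. Then dim K = 2 and the simplices of K are:

  0-simplices (5): a, b, c, d, e
  1-simplices (9): ab, ac, ad, ae, bc, bd, cd, ce, de
  2-simplices (6): abc, abd, ace, ade, bcd, cde

Hence C_0 ≅ Z^5, C_1 ≅ Z^9, C_2 ≅ Z^6.

∂_1: C_1 → C_0 maps an edge to its endpoints' difference, ∂[p,q] = q − p.
This gives a 5×9 integer matrix of rank 4; reducing to Smith normal form yields diagonal entries (1,1,1,1).

The boundary map ∂_2: C_2 → C_1 maps a triangle to the signed sum of its edges. For instance
  ∂cde = de − ce + cd,
  ∂abd = bd − ad + ab.
The resulting 9×6 matrix has rank 5, and its Smith normal form has invariant factors (1,1,1,1,1).

From H_k ≅ ker(∂_k) / im(∂_{k+1}) we obtain:

  H_0: rank C_0 − rank ∂_1 = 5 − 4 = 1, and the invariant factors of ∂_1 are all 1, so H_0 = Z.
  H_1: rank ker ∂_1 − rank ∂_2 = (9 − 4) − 5 = 0, and the invariant factors of ∂_2 are all 1, so H_1 = 0.
  H_2: rank ker ∂_2 − rank ∂_3 = (6 − 5) − 0 = 1, and there is no ∂_3, so H_2 = Z.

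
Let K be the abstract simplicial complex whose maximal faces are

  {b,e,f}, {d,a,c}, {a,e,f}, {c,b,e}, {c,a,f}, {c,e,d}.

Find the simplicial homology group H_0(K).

K has 6 vertices, 12 edges, 6 triangles.
rank ∂_0 = 0, rank ∂_1 = 5 ⇒ b_0 = 6 − 0 − 5 = 1; all invariant factors of ∂_1 are 1 so no torsion. So H_0 = Z.

H_0 ≅ Z.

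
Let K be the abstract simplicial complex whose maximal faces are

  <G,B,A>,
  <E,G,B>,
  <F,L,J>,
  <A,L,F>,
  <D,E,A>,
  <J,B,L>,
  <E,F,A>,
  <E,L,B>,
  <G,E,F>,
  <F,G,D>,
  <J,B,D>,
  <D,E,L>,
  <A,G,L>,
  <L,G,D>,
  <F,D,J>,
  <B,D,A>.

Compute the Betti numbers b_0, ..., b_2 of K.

Order the vertices as A < B < D < E < F < G < J < L. Listing each simplex with vertices in this order, K has dimension 2 with simplices:

  0-simplices (8): A, B, D, E, F, G, J, L
  1-simplices (24): AB, AD, AE, AF, AG, AL, BD, BE, BG, BJ, BL, DE, DF, DG, DJ, DL, EF, EG, EL, FG, FJ, FL, GL, JL
  2-simplices (16): ABD, ABG, ADE, AEF, AFL, AGL, BDJ, BEG, BEL, BJL, DEL, DFG, DFJ, DGL, EFG, FJL

giving chain groups C_0 ≅ Z^8, C_1 ≅ Z^24, C_2 ≅ Z^16.

The boundary map ∂_1: C_1 → C_0 is given by ∂[p,q] = [q] − [p]. For instance
  ∂FL = L − F.
As a 8×24 matrix over Z this has rank 7, with invariant factors (1,1,1,1,1,1,1).

The boundary map ∂_2: C_2 → C_1 maps a triangle to the signed sum of its edges. For instance
  ∂DFJ = FJ − DJ + DF,
  ∂AGL = GL − AL + AG.
As a 24×16 matrix over Z this has rank 15, with invariant factors (1,1,1,1,1,1,1,1,1,1,1,1,1,1,1).

From H_k ≅ ker(∂_k) / im(∂_{k+1}) we obtain:

  H_0: rank C_0 − rank ∂_1 = 8 − 7 = 1, and the invariant factors of ∂_1 are all 1, so H_0 = Z.
  H_1: rank ker ∂_1 − rank ∂_2 = (24 − 7) − 15 = 2, and the invariant factors of ∂_2 are all 1, so H_1 = Z^2.
  H_2: rank ker ∂_2 − rank ∂_3 = (16 − 15) − 0 = 1, and there is no ∂_3, so H_2 = Z.

As a check, the Euler characteristic is 8 − 24 + 16 = 0, which agrees with 1 − 2 + 1 = 0.

Hence the Betti numbers are b_0 = 1, b_1 = 2, b_2 = 1.

b_0 = 1, b_1 = 2, b_2 = 1.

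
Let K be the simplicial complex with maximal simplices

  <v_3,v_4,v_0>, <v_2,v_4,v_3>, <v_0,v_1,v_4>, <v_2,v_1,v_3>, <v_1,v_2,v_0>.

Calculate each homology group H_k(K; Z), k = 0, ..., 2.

H_0 ≅ Z,  H_1 ≅ Z,  H_2 = 0.

We work with the vertex ordering v_0 < v_1 < v_2 < v_3 < v_4. The simplices of K, each written with vertices in increasing order, are:

  0-simplices (5): [v_0], [v_1], [v_2], [v_3], [v_4]
  1-simplices (10): [v_0,v_1], [v_0,v_2], [v_0,v_3], [v_0,v_4], [v_1,v_2], [v_1,v_3], [v_1,v_4], [v_2,v_3], [v_2,v_4], [v_3,v_4]
  2-simplices (5): [v_0,v_1,v_2], [v_0,v_1,v_4], [v_0,v_3,v_4], [v_1,v_2,v_3], [v_2,v_3,v_4]

Hence C_0 ≅ Z^5, C_1 ≅ Z^10, C_2 ≅ Z^5.

Boundary ∂_1: C_1 → C_0 is given by ∂[p,q] = [q] − [p]. For instance
  ∂[v_2,v_4] = [v_4] − [v_2].
As a 5×10 matrix over Z this has rank 4, with invariant factors (1,1,1,1).

The boundary map ∂_2: C_2 → C_1 acts by ∂[p,q,r] = [q,r] − [p,r] + [p,q]. For instance
  ∂[v_0,v_1,v_2] = [v_1,v_2] − [v_0,v_2] + [v_0,v_1],
  ∂[v_2,v_3,v_4] = [v_3,v_4] − [v_2,v_4] + [v_2,v_3].
The 10×5 boundary matrix has rank 5 and Smith normal form diag(1,1,1,1,1).

Computing H_k = (kernel of ∂_k) / (image of ∂_{k+1}):

  H_0: rank C_0 − rank ∂_1 = 5 − 4 = 1, and the invariant factors of ∂_1 are all 1, so H_0 = Z.
  H_1: rank ker ∂_1 − rank ∂_2 = (10 − 4) − 5 = 1, and the invariant factors of ∂_2 are all 1, so H_1 = Z.
  H_2: rank ker ∂_2 − rank ∂_3 = (5 − 5) − 0 = 0, and there is no ∂_3, so H_2 = 0.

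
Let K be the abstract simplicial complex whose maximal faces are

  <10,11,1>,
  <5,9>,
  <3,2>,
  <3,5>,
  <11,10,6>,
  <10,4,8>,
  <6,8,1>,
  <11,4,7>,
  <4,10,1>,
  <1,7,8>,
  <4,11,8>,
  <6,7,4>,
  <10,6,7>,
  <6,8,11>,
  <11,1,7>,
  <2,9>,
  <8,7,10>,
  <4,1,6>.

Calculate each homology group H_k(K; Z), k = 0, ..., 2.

H_0 = Z^2,  H_1 = Z^3,  H_2 = Z.

We work with the vertex ordering 1 < 2 < 3 < 4 < 5 < 6 < 7 < 8 < 9 < 10 < 11. The simplices of K, each written with vertices in increasing order, are:

  0-simplices (11): [1], [2], [3], [4], [5], [6], [7], [8], [9], [10], [11]
  1-simplices (25): (25 of them)
  2-simplices (14): [1,4,6], [1,4,10], [1,6,8], [1,7,8], [1,7,11], [1,10,11], [4,6,7], [4,7,11], [4,8,10], [4,8,11], [6,7,10], [6,8,11], [6,10,11], [7,8,10]

Hence C_0 ≅ Z^11, C_1 ≅ Z^25, C_2 ≅ Z^14.

The boundary map ∂_1: C_1 → C_0 is given by ∂[p,q] = [q] − [p].
This gives a 11×25 integer matrix of rank 9; reducing to Smith normal form yields diagonal entries (1,1,1,1,1,1,1,1,1).

Boundary ∂_2: C_2 → C_1 acts by ∂[p,q,r] = [q,r] − [p,r] + [p,q]. For instance
  ∂[1,6,8] = [6,8] − [1,8] + [1,6],
  ∂[1,10,11] = [10,11] − [1,11] + [1,10].
As a 25×14 matrix over Z this has rank 13, with invariant factors (1,1,1,1,1,1,1,1,1,1,1,1,1).

Computing H_k = (kernel of ∂_k) / (image of ∂_{k+1}):

  H_0: rank C_0 − rank ∂_1 = 11 − 9 = 2, and the invariant factors of ∂_1 are all 1, so H_0 = Z^2.
  H_1: rank ker ∂_1 − rank ∂_2 = (25 − 9) − 13 = 3, and the invariant factors of ∂_2 are all 1, so H_1 = Z^3.
  H_2: rank ker ∂_2 − rank ∂_3 = (14 − 13) − 0 = 1, and there is no ∂_3, so H_2 = Z.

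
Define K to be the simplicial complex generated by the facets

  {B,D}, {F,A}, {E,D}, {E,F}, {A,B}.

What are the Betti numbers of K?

Order the vertices as A < B < D < E < F. Listing each simplex with vertices in this order, K has dimension 1 with simplices:

  0-simplices (5): A, B, D, E, F
  1-simplices (5): AB, AF, BD, DE, EF

Hence C_0 ≅ Z^5, C_1 ≅ Z^5.

The boundary map ∂_1: C_1 → C_0 maps an edge to its endpoints' difference, ∂[p,q] = q − p.
The resulting 5×5 matrix has rank 4, and its Smith normal form has invariant factors (1,1,1,1).

Now H_k = ker ∂_k / im ∂_{k+1}, so:

  H_0: rank C_0 − rank ∂_1 = 5 − 4 = 1, and the invariant factors of ∂_1 are all 1, so H_0 = Z.
  H_1: rank ker ∂_1 − rank ∂_2 = (5 − 4) − 0 = 1, and there is no ∂_2, so H_1 = Z.

(K is a triangulation of the circle S^1.)

Hence the Betti numbers are b_0 = 1, b_1 = 1.

b_0 = 1, b_1 = 1.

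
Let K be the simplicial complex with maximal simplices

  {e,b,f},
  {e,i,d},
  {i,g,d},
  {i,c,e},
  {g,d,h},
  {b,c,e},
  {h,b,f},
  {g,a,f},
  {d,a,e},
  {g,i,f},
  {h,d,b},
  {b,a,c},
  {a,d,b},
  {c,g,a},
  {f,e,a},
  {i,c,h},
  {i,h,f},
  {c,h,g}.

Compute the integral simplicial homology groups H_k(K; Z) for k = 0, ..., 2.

Take the total order a < b < c < d < e < f < g < h < i on the vertex set. Then K (dimension 2) consists of the simplices:

  0-simplices (9): a, b, c, d, e, f, g, h, i
  1-simplices (27): ab, ac, ad, ae, af, ag, bc, bd, be, bf, bh, ce, cg, ch, ci, de, dg, dh, di, ef, ei, fg, fh, fi, gh, gi, hi
  2-simplices (18): abc, abd, acg, ade, aef, afg, bce, bdh, bef, bfh, cei, cgh, chi, dei, dgh, dgi, fgi, fhi

so the chain groups are C_0 ≅ Z^9, C_1 ≅ Z^27, C_2 ≅ Z^18.

The boundary map ∂_1: C_1 → C_0 sends each edge [p,q] (with p < q) to q − p. For instance
  ∂di = i − d.
The 9×27 boundary matrix has rank 8 and Smith normal form diag(1,1,1,1,1,1,1,1).

The boundary map ∂_2: C_2 → C_1 maps a triangle to the signed sum of its edges. For instance
  ∂bdh = dh − bh + bd,
  ∂bfh = fh − bh + bf.
As a 27×18 matrix over Z this has rank 18, with invariant factors (1,1,1,1,1,1,1,1,1,1,1,1,1,1,1,1,1,2).

Reading off H_k = ker ∂_k / im ∂_{k+1}:

  H_0: rank C_0 − rank ∂_1 = 9 − 8 = 1, and the invariant factors of ∂_1 are all 1, so H_0 ≅ Z.
  H_1: rank ker ∂_1 − rank ∂_2 = (27 − 8) − 18 = 1, and ∂_2 has invariant factor 2 > 1, so H_1 ≅ Z ⊕ Z/2.
  H_2: rank ker ∂_2 − rank ∂_3 = (18 − 18) − 0 = 0, and there is no ∂_3, so H_2 ≅ 0.

As a check, the Euler characteristic is 9 − 27 + 18 = 0, which agrees with 1 − 1 + 0 = 0.

H_0 ≅ Z,  H_1 ≅ Z ⊕ Z/2,  H_2 = 0.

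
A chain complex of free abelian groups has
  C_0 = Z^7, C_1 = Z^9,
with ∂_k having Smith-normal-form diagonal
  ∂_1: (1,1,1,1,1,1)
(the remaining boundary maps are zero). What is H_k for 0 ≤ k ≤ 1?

H_0: b_0 = 7 − 0 − 6 = 1; torsion from ∂_1 factors > 1: none. So H_0 = Z.
H_1: b_1 = 9 − 6 − 0 = 3; torsion from ∂_2 factors > 1: none. So H_1 = Z^3.

H_0 = Z,  H_1 = Z^3.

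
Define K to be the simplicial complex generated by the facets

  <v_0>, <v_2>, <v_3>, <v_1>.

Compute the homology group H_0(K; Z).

K has 4 vertices.
rank ∂_0 = 0, rank ∂_1 = 0 ⇒ b_0 = 4 − 0 − 0 = 4. So H_0 ≅ Z^4.

H_0 = Z^4.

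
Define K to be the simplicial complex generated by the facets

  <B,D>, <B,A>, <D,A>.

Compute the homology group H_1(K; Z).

Take the total order A < B < D on the vertex set. Then K (dimension 1) consists of the simplices:

  0-simplices (3): A, B, D
  1-simplices (3): AB, AD, BD

giving chain groups C_0 ≅ Z^3, C_1 ≅ Z^3.

Boundary ∂_1: C_1 → C_0 maps an edge to its endpoints' difference, ∂[p,q] = q − p. For instance
  ∂BD = D − B.
As a 3×3 matrix over Z this has rank 2, with invariant factors (1,1).

Computing H_k = (kernel of ∂_k) / (image of ∂_{k+1}):

  H_1: rank ker ∂_1 − rank ∂_2 = (3 − 2) − 0 = 1, and there is no ∂_2, so H_1 ≅ Z.

H_1 = Z.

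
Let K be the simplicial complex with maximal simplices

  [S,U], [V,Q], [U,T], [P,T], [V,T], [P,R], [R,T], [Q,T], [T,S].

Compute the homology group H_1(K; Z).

We work with the vertex ordering P < Q < R < S < T < U < V. The simplices of K, each written with vertices in increasing order, are:

  0-simplices (7): P, Q, R, S, T, U, V
  1-simplices (9): PR, PT, QT, QV, RT, ST, SU, TU, TV

so the chain groups are C_0 ≅ Z^7, C_1 ≅ Z^9.

The boundary map ∂_1: C_1 → C_0 maps an edge to its endpoints' difference, ∂[p,q] = q − p. For instance
  ∂RT = T − R.
This gives a 7×9 integer matrix of rank 6; reducing to Smith normal form yields diagonal entries (1,1,1,1,1,1).

Computing H_k = (kernel of ∂_k) / (image of ∂_{k+1}):

  H_1: rank ker ∂_1 − rank ∂_2 = (9 − 6) − 0 = 3, and there is no ∂_2, so H_1 ≅ Z^3.

H_1 ≅ Z^3.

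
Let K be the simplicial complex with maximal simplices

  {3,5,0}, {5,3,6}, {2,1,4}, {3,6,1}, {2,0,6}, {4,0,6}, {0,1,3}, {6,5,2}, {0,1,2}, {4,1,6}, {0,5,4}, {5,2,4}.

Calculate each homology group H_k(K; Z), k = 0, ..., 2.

H_0 = Z,  H_1 = Z/2,  H_2 = 0.

Fix the vertex order 0 < 1 < 2 < 3 < 4 < 5 < 6 and write every simplex with vertices in increasing order. Then dim K = 2 and the simplices of K are:

  0-simplices (7): [0], [1], [2], [3], [4], [5], [6]
  1-simplices (18): [0,1], [0,2], [0,3], [0,4], [0,5], [0,6], [1,2], [1,3], [1,4], [1,6], [2,4], [2,5], [2,6], [3,5], [3,6], [4,5], [4,6], [5,6]
  2-simplices (12): [0,1,2], [0,1,3], [0,2,6], [0,3,5], [0,4,5], [0,4,6], [1,2,4], [1,3,6], [1,4,6], [2,4,5], [2,5,6], [3,5,6]

Hence C_0 ≅ Z^7, C_1 ≅ Z^18, C_2 ≅ Z^12.

Boundary ∂_1: C_1 → C_0 sends each edge [p,q] (with p < q) to q − p.
This gives a 7×18 integer matrix of rank 6; reducing to Smith normal form yields diagonal entries (1,1,1,1,1,1).

The boundary map ∂_2: C_2 → C_1 sends each 2-simplex [p,q,r] to [q,r] − [p,r] + [p,q]. For instance
  ∂[2,5,6] = [5,6] − [2,6] + [2,5],
  ∂[1,3,6] = [3,6] − [1,6] + [1,3].
As a 18×12 matrix over Z this has rank 12, with invariant factors (1,1,1,1,1,1,1,1,1,1,1,2).

From H_k ≅ ker(∂_k) / im(∂_{k+1}) we obtain:

  H_0: rank C_0 − rank ∂_1 = 7 − 6 = 1, and the invariant factors of ∂_1 are all 1, so H_0 = Z.
  H_1: rank ker ∂_1 − rank ∂_2 = (18 − 6) − 12 = 0, and ∂_2 has invariant factor 2 > 1, so H_1 = Z/2.
  H_2: rank ker ∂_2 − rank ∂_3 = (12 − 12) − 0 = 0, and there is no ∂_3, so H_2 = 0.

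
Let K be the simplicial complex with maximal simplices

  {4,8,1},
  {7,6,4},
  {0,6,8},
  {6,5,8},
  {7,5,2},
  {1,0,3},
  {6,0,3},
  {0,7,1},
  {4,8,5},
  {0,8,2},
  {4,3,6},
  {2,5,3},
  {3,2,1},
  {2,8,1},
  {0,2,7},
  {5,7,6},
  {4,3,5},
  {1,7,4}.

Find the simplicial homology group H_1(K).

H_1 ≅ Z ⊕ Z/2Z.

Take the total order 0 < 1 < 2 < 3 < 4 < 5 < 6 < 7 < 8 on the vertex set. Then K (dimension 2) consists of the simplices:

  0-simplices (9): [0], [1], [2], [3], [4], [5], [6], [7], [8]
  1-simplices (27): (27 of them)
  2-simplices (18): [0,1,3], [0,1,7], [0,2,7], [0,2,8], [0,3,6], [0,6,8], [1,2,3], [1,2,8], [1,4,7], [1,4,8], [2,3,5], [2,5,7], [3,4,5], [3,4,6], [4,5,8], [4,6,7], [5,6,7], [5,6,8]

Hence C_0 ≅ Z^9, C_1 ≅ Z^27, C_2 ≅ Z^18.

Boundary ∂_1: C_1 → C_0 is given by ∂[p,q] = [q] − [p]. For instance
  ∂[6,7] = [7] − [6].
As a 9×27 matrix over Z this has rank 8, with invariant factors (1,1,1,1,1,1,1,1).

∂_2: C_2 → C_1 maps a triangle to the signed sum of its edges. For instance
  ∂[5,6,7] = [6,7] − [5,7] + [5,6],
  ∂[3,4,6] = [4,6] − [3,6] + [3,4].
The 27×18 boundary matrix has rank 18 and Smith normal form diag(1,1,1,1,1,1,1,1,1,1,1,1,1,1,1,1,1,2).

Now H_k = ker ∂_k / im ∂_{k+1}, so:

  H_1: rank ker ∂_1 − rank ∂_2 = (27 − 8) − 18 = 1, and ∂_2 has invariant factor 2 > 1, so H_1 ≅ Z ⊕ Z/2Z.

(K is a triangulation of the Klein bottle.)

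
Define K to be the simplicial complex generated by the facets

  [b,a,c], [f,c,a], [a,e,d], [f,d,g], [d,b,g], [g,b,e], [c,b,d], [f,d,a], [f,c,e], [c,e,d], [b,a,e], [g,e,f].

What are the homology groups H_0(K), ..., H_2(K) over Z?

Take the total order a < b < c < d < e < f < g on the vertex set. Then K (dimension 2) consists of the simplices:

  0-simplices (7): a, b, c, d, e, f, g
  1-simplices (18): ab, ac, ad, ae, af, bc, bd, be, bg, cd, ce, cf, de, df, dg, ef, eg, fg
  2-simplices (12): abc, abe, acf, ade, adf, bcd, bdg, beg, cde, cef, dfg, efg

so the chain groups are C_0 ≅ Z^7, C_1 ≅ Z^18, C_2 ≅ Z^12.

Boundary ∂_1: C_1 → C_0 maps an edge to its endpoints' difference, ∂[p,q] = q − p.
As a 7×18 matrix over Z this has rank 6, with invariant factors (1,1,1,1,1,1).

Boundary ∂_2: C_2 → C_1 maps a triangle to the signed sum of its edges. For instance
  ∂bdg = dg − bg + bd,
  ∂abc = bc − ac + ab.
This gives a 18×12 integer matrix of rank 12; reducing to Smith normal form yields diagonal entries (1,1,1,1,1,1,1,1,1,1,1,2).

Computing H_k = (kernel of ∂_k) / (image of ∂_{k+1}):

  H_0: rank C_0 − rank ∂_1 = 7 − 6 = 1, and the invariant factors of ∂_1 are all 1, so H_0 ≅ Z.
  H_1: rank ker ∂_1 − rank ∂_2 = (18 − 6) − 12 = 0, and ∂_2 has invariant factor 2 > 1, so H_1 ≅ Z/2.
  H_2: rank ker ∂_2 − rank ∂_3 = (12 − 12) − 0 = 0, and there is no ∂_3, so H_2 ≅ 0.

H_0 = Z,  H_1 = Z/2,  H_2 = 0.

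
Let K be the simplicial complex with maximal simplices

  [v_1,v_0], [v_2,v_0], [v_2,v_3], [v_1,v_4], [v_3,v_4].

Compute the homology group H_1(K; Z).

H_1 = Z.

Fix the vertex order v_0 < v_1 < v_2 < v_3 < v_4 and write every simplex with vertices in increasing order. Then dim K = 1 and the simplices of K are:

  0-simplices (5): [v_0], [v_1], [v_2], [v_3], [v_4]
  1-simplices (5): [v_0,v_1], [v_0,v_2], [v_1,v_4], [v_2,v_3], [v_3,v_4]

Hence C_0 ≅ Z^5, C_1 ≅ Z^5.

The boundary map ∂_1: C_1 → C_0 is given by ∂[p,q] = [q] − [p]. For instance
  ∂[v_0,v_2] = [v_2] − [v_0].
As a 5×5 matrix over Z this has rank 4, with invariant factors (1,1,1,1).

From H_k ≅ ker(∂_k) / im(∂_{k+1}) we obtain:

  H_1: rank ker ∂_1 − rank ∂_2 = (5 − 4) − 0 = 1, and there is no ∂_2, so H_1 = Z.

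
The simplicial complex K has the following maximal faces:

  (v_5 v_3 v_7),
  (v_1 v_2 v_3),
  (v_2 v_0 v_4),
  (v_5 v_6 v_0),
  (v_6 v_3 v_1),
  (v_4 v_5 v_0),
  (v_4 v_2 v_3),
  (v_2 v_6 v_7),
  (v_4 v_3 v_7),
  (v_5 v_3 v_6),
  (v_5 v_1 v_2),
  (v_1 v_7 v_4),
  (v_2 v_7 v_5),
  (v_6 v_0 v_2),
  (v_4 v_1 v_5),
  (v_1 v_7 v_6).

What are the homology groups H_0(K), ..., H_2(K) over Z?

H_0 ≅ Z,  H_1 ≅ Z^2,  H_2 ≅ Z.

Take the total order v_0 < v_1 < v_2 < v_3 < v_4 < v_5 < v_6 < v_7 on the vertex set. Then K (dimension 2) consists of the simplices:

  0-simplices (8): [v_0], [v_1], [v_2], [v_3], [v_4], [v_5], [v_6], [v_7]
  1-simplices (24): (24 of them)
  2-simplices (16): (16 of them)

Hence C_0 ≅ Z^8, C_1 ≅ Z^24, C_2 ≅ Z^16.

Boundary ∂_1: C_1 → C_0 is given by ∂[p,q] = [q] − [p].
The 8×24 boundary matrix has rank 7 and Smith normal form diag(1,1,1,1,1,1,1).

Boundary ∂_2: C_2 → C_1 acts by ∂[p,q,r] = [q,r] − [p,r] + [p,q]. For instance
  ∂[v_3,v_4,v_7] = [v_4,v_7] − [v_3,v_7] + [v_3,v_4],
  ∂[v_1,v_2,v_5] = [v_2,v_5] − [v_1,v_5] + [v_1,v_2].
As a 24×16 matrix over Z this has rank 15, with invariant factors (1,1,1,1,1,1,1,1,1,1,1,1,1,1,1).

Computing H_k = (kernel of ∂_k) / (image of ∂_{k+1}):

  H_0: rank C_0 − rank ∂_1 = 8 − 7 = 1, and the invariant factors of ∂_1 are all 1, so H_0 = Z.
  H_1: rank ker ∂_1 − rank ∂_2 = (24 − 7) − 15 = 2, and the invariant factors of ∂_2 are all 1, so H_1 = Z^2.
  H_2: rank ker ∂_2 − rank ∂_3 = (16 − 15) − 0 = 1, and there is no ∂_3, so H_2 = Z.

(K is a triangulation of the torus T^2.)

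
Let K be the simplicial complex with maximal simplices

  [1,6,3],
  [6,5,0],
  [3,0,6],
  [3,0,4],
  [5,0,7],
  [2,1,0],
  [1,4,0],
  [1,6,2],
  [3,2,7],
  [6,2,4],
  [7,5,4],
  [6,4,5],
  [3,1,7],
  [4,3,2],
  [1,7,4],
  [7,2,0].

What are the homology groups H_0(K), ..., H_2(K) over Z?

Take the total order 0 < 1 < 2 < 3 < 4 < 5 < 6 < 7 on the vertex set. Then K (dimension 2) consists of the simplices:

  0-simplices (8): [0], [1], [2], [3], [4], [5], [6], [7]
  1-simplices (24): (24 of them)
  2-simplices (16): [0,1,2], [0,1,4], [0,2,7], [0,3,4], [0,3,6], [0,5,6], [0,5,7], [1,2,6], [1,3,6], [1,3,7], [1,4,7], [2,3,4], [2,3,7], [2,4,6], [4,5,6], [4,5,7]

giving chain groups C_0 ≅ Z^8, C_1 ≅ Z^24, C_2 ≅ Z^16.

The boundary map ∂_1: C_1 → C_0 is given by ∂[p,q] = [q] − [p].
The resulting 8×24 matrix has rank 7, and its Smith normal form has invariant factors (1,1,1,1,1,1,1).

The boundary map ∂_2: C_2 → C_1 acts by ∂[p,q,r] = [q,r] − [p,r] + [p,q]. For instance
  ∂[0,5,6] = [5,6] − [0,6] + [0,5],
  ∂[1,3,6] = [3,6] − [1,6] + [1,3].
The resulting 24×16 matrix has rank 15, and its Smith normal form has invariant factors (1,1,1,1,1,1,1,1,1,1,1,1,1,1,1).

From H_k ≅ ker(∂_k) / im(∂_{k+1}) we obtain:

  H_0: rank C_0 − rank ∂_1 = 8 − 7 = 1, and the invariant factors of ∂_1 are all 1, so H_0 = Z.
  H_1: rank ker ∂_1 − rank ∂_2 = (24 − 7) − 15 = 2, and the invariant factors of ∂_2 are all 1, so H_1 = Z^2.
  H_2: rank ker ∂_2 − rank ∂_3 = (16 − 15) − 0 = 1, and there is no ∂_3, so H_2 = Z.

H_0 ≅ Z,  H_1 ≅ Z^2,  H_2 ≅ Z.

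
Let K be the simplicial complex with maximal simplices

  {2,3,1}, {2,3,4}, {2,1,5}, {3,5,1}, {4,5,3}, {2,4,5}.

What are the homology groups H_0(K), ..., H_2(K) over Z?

H_0 = Z,  H_1 = 0,  H_2 = Z.

Fix the vertex order 1 < 2 < 3 < 4 < 5 and write every simplex with vertices in increasing order. Then dim K = 2 and the simplices of K are:

  0-simplices (5): [1], [2], [3], [4], [5]
  1-simplices (9): [1,2], [1,3], [1,5], [2,3], [2,4], [2,5], [3,4], [3,5], [4,5]
  2-simplices (6): [1,2,3], [1,2,5], [1,3,5], [2,3,4], [2,4,5], [3,4,5]

Hence C_0 ≅ Z^5, C_1 ≅ Z^9, C_2 ≅ Z^6.

∂_1: C_1 → C_0 sends each edge [p,q] (with p < q) to q − p.
The resulting 5×9 matrix has rank 4, and its Smith normal form has invariant factors (1,1,1,1).

Boundary ∂_2: C_2 → C_1 acts by ∂[p,q,r] = [q,r] − [p,r] + [p,q]. For instance
  ∂[2,4,5] = [4,5] − [2,5] + [2,4],
  ∂[1,2,3] = [2,3] − [1,3] + [1,2].
The 9×6 boundary matrix has rank 5 and Smith normal form diag(1,1,1,1,1).

Now H_k = ker ∂_k / im ∂_{k+1}, so:

  H_0: rank C_0 − rank ∂_1 = 5 − 4 = 1, and the invariant factors of ∂_1 are all 1, so H_0 = Z.
  H_1: rank ker ∂_1 − rank ∂_2 = (9 − 4) − 5 = 0, and the invariant factors of ∂_2 are all 1, so H_1 = 0.
  H_2: rank ker ∂_2 − rank ∂_3 = (6 − 5) − 0 = 1, and there is no ∂_3, so H_2 = Z.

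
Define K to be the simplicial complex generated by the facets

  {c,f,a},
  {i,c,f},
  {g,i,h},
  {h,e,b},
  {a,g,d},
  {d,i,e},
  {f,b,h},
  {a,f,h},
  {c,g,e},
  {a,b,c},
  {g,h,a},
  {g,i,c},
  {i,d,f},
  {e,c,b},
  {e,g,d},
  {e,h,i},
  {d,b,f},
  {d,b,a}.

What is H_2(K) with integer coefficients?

H_2 = 0.

We work with the vertex ordering a < b < c < d < e < f < g < h < i. The simplices of K, each written with vertices in increasing order, are:

  0-simplices (9): a, b, c, d, e, f, g, h, i
  1-simplices (27): ab, ac, ad, af, ag, ah, bc, bd, be, bf, bh, ce, cf, cg, ci, de, df, dg, di, eg, eh, ei, fh, fi, gh, gi, hi
  2-simplices (18): abc, abd, acf, adg, afh, agh, bce, bdf, beh, bfh, ceg, cfi, cgi, deg, dei, dfi, ehi, ghi

so the chain groups are C_0 ≅ Z^9, C_1 ≅ Z^27, C_2 ≅ Z^18.

The boundary map ∂_1: C_1 → C_0 sends each edge [p,q] (with p < q) to q − p.
The resulting 9×27 matrix has rank 8, and its Smith normal form has invariant factors (1,1,1,1,1,1,1,1).

Boundary ∂_2: C_2 → C_1 sends each 2-simplex [p,q,r] to [q,r] − [p,r] + [p,q]. For instance
  ∂abd = bd − ad + ab,
  ∂beh = eh − bh + be.
This gives a 27×18 integer matrix of rank 18; reducing to Smith normal form yields diagonal entries (1,1,1,1,1,1,1,1,1,1,1,1,1,1,1,1,1,2).

Now H_k = ker ∂_k / im ∂_{k+1}, so:

  H_2: rank ker ∂_2 − rank ∂_3 = (18 − 18) − 0 = 0, and there is no ∂_3, so H_2 = 0.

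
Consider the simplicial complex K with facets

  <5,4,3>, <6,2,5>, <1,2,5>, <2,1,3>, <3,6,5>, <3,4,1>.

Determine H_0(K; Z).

Fix the vertex order 1 < 2 < 3 < 4 < 5 < 6 and write every simplex with vertices in increasing order. Then dim K = 2 and the simplices of K are:

  0-simplices (6): [1], [2], [3], [4], [5], [6]
  1-simplices (12): [1,2], [1,3], [1,4], [1,5], [2,3], [2,5], [2,6], [3,4], [3,5], [3,6], [4,5], [5,6]
  2-simplices (6): [1,2,3], [1,2,5], [1,3,4], [2,5,6], [3,4,5], [3,5,6]

Hence C_0 ≅ Z^6, C_1 ≅ Z^12, C_2 ≅ Z^6.

The boundary map ∂_1: C_1 → C_0 maps an edge to its endpoints' difference, ∂[p,q] = q − p. For instance
  ∂[1,3] = [3] − [1].
This gives a 6×12 integer matrix of rank 5; reducing to Smith normal form yields diagonal entries (1,1,1,1,1).

Boundary ∂_2: C_2 → C_1 acts by ∂[p,q,r] = [q,r] − [p,r] + [p,q]. For instance
  ∂[1,3,4] = [3,4] − [1,4] + [1,3],
  ∂[3,5,6] = [5,6] − [3,6] + [3,5].
The resulting 12×6 matrix has rank 6, and its Smith normal form has invariant factors (1,1,1,1,1,1).

Computing H_k = (kernel of ∂_k) / (image of ∂_{k+1}):

  H_0: rank C_0 − rank ∂_1 = 6 − 5 = 1, and the invariant factors of ∂_1 are all 1, so H_0 = Z.

H_0 ≅ Z.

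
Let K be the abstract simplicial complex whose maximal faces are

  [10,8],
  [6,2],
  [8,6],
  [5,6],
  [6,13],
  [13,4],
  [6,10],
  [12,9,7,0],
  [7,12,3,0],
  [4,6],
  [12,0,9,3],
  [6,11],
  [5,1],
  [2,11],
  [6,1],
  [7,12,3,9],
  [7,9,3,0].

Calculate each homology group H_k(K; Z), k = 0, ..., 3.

H_0 ≅ Z^2,  H_1 ≅ Z^4,  H_2 = 0,  H_3 ≅ Z.

Take the total order 0 < 1 < 2 < 3 < 4 < 5 < 6 < 7 < 8 < 9 < 10 < 11 < 12 < 13 on the vertex set. Then K (dimension 3) consists of the simplices:

  0-simplices (14): [0], [1], [2], [3], [4], [5], [6], [7], [8], [9], [10], [11], [12], [13]
  1-simplices (22): (22 of them)
  2-simplices (10): [0,3,7], [0,3,9], [0,3,12], [0,7,9], [0,7,12], [0,9,12], [3,7,9], [3,7,12], [3,9,12], [7,9,12]
  3-simplices (5): [0,3,7,9], [0,3,7,12], [0,3,9,12], [0,7,9,12], [3,7,9,12]

so the chain groups are C_0 ≅ Z^14, C_1 ≅ Z^22, C_2 ≅ Z^10, C_3 ≅ Z^5.

The boundary map ∂_1: C_1 → C_0 maps an edge to its endpoints' difference, ∂[p,q] = q − p. For instance
  ∂[7,12] = [12] − [7].
The 14×22 boundary matrix has rank 12 and Smith normal form diag(1,1,1,1,1,1,1,1,1,1,1,1).

The boundary map ∂_2: C_2 → C_1 acts by ∂[p,q,r] = [q,r] − [p,r] + [p,q]. For instance
  ∂[7,9,12] = [9,12] − [7,12] + [7,9],
  ∂[0,9,12] = [9,12] − [0,12] + [0,9].
This gives a 22×10 integer matrix of rank 6; reducing to Smith normal form yields diagonal entries (1,1,1,1,1,1).

∂_3: C_3 → C_2 sends each 3-simplex σ to the alternating sum Σ_i (−1)^i (σ with its i-th vertex removed). For instance
  ∂[0,7,9,12] = [7,9,12] − [0,9,12] + [0,7,12] − [0,7,9],
  ∂[0,3,7,12] = [3,7,12] − [0,7,12] + [0,3,12] − [0,3,7].
As a 10×5 matrix over Z this has rank 4, with invariant factors (1,1,1,1).

Computing H_k = (kernel of ∂_k) / (image of ∂_{k+1}):

  H_0: rank C_0 − rank ∂_1 = 14 − 12 = 2, and the invariant factors of ∂_1 are all 1, so H_0 = Z^2.
  H_1: rank ker ∂_1 − rank ∂_2 = (22 − 12) − 6 = 4, and the invariant factors of ∂_2 are all 1, so H_1 = Z^4.
  H_2: rank ker ∂_2 − rank ∂_3 = (10 − 6) − 4 = 0, and the invariant factors of ∂_3 are all 1, so H_2 = 0.
  H_3: rank ker ∂_3 − rank ∂_4 = (5 − 4) − 0 = 1, and there is no ∂_4, so H_3 = Z.

(K is a triangulation of the disjoint union of a wedge of 4 circles and the 3-sphere S^3.)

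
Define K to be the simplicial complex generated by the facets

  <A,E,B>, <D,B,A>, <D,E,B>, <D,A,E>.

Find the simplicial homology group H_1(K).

H_1 ≅ 0.

Fix the vertex order A < B < D < E and write every simplex with vertices in increasing order. Then dim K = 2 and the simplices of K are:

  0-simplices (4): A, B, D, E
  1-simplices (6): AB, AD, AE, BD, BE, DE
  2-simplices (4): ABD, ABE, ADE, BDE

so the chain groups are C_0 ≅ Z^4, C_1 ≅ Z^6, C_2 ≅ Z^4.

The boundary map ∂_1: C_1 → C_0 sends each edge [p,q] (with p < q) to q − p. For instance
  ∂AD = D − A.
The resulting 4×6 matrix has rank 3, and its Smith normal form has invariant factors (1,1,1).

Boundary ∂_2: C_2 → C_1 maps a triangle to the signed sum of its edges. For instance
  ∂ADE = DE − AE + AD,
  ∂ABD = BD − AD + AB.
This gives a 6×4 integer matrix of rank 3; reducing to Smith normal form yields diagonal entries (1,1,1).

Now H_k = ker ∂_k / im ∂_{k+1}, so:

  H_1: rank ker ∂_1 − rank ∂_2 = (6 − 3) − 3 = 0, and the invariant factors of ∂_2 are all 1, so H_1 = 0.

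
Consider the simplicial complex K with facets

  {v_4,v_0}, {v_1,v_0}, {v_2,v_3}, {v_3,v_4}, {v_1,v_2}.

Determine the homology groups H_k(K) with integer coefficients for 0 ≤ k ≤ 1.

We work with the vertex ordering v_0 < v_1 < v_2 < v_3 < v_4. The simplices of K, each written with vertices in increasing order, are:

  0-simplices (5): [v_0], [v_1], [v_2], [v_3], [v_4]
  1-simplices (5): [v_0,v_1], [v_0,v_4], [v_1,v_2], [v_2,v_3], [v_3,v_4]

Hence C_0 ≅ Z^5, C_1 ≅ Z^5.

Boundary ∂_1: C_1 → C_0 sends each edge [p,q] (with p < q) to q − p. For instance
  ∂[v_0,v_4] = [v_4] − [v_0].
This gives a 5×5 integer matrix of rank 4; reducing to Smith normal form yields diagonal entries (1,1,1,1).

From H_k ≅ ker(∂_k) / im(∂_{k+1}) we obtain:

  H_0: rank C_0 − rank ∂_1 = 5 − 4 = 1, and the invariant factors of ∂_1 are all 1, so H_0 = Z.
  H_1: rank ker ∂_1 − rank ∂_2 = (5 − 4) − 0 = 1, and there is no ∂_2, so H_1 = Z.

H_0 = Z,  H_1 = Z.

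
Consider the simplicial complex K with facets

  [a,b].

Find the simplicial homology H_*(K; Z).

H_0 = Z,  H_1 = 0.

K has 2 vertices, 1 edge.
rank ∂_0 = 0, rank ∂_1 = 1 ⇒ b_0 = 2 − 0 − 1 = 1; all invariant factors of ∂_1 are 1 so no torsion. So H_0 ≅ Z.
rank ∂_1 = 1, rank ∂_2 = 0 ⇒ b_1 = 1 − 1 − 0 = 0. So H_1 ≅ 0.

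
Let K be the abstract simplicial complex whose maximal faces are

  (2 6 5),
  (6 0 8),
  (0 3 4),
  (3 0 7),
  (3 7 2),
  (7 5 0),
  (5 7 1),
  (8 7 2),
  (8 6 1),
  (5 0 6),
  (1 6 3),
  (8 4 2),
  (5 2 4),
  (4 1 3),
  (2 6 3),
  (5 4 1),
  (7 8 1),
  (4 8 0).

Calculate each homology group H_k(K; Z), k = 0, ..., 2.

We work with the vertex ordering 0 < 1 < 2 < 3 < 4 < 5 < 6 < 7 < 8. The simplices of K, each written with vertices in increasing order, are:

  0-simplices (9): [0], [1], [2], [3], [4], [5], [6], [7], [8]
  1-simplices (27): (27 of them)
  2-simplices (18): [0,3,4], [0,3,7], [0,4,8], [0,5,6], [0,5,7], [0,6,8], [1,3,4], [1,3,6], [1,4,5], [1,5,7], [1,6,8], [1,7,8], [2,3,6], [2,3,7], [2,4,5], [2,4,8], [2,5,6], [2,7,8]

so the chain groups are C_0 ≅ Z^9, C_1 ≅ Z^27, C_2 ≅ Z^18.

The boundary map ∂_1: C_1 → C_0 is given by ∂[p,q] = [q] − [p]. For instance
  ∂[2,5] = [5] − [2].
The 9×27 boundary matrix has rank 8 and Smith normal form diag(1,1,1,1,1,1,1,1).

Boundary ∂_2: C_2 → C_1 maps a triangle to the signed sum of its edges. For instance
  ∂[1,7,8] = [7,8] − [1,8] + [1,7],
  ∂[2,3,7] = [3,7] − [2,7] + [2,3].
This gives a 27×18 integer matrix of rank 17; reducing to Smith normal form yields diagonal entries (1,1,1,1,1,1,1,1,1,1,1,1,1,1,1,1,1).

Now H_k = ker ∂_k / im ∂_{k+1}, so:

  H_0: rank C_0 − rank ∂_1 = 9 − 8 = 1, and the invariant factors of ∂_1 are all 1, so H_0 ≅ Z.
  H_1: rank ker ∂_1 − rank ∂_2 = (27 − 8) − 17 = 2, and the invariant factors of ∂_2 are all 1, so H_1 ≅ Z^2.
  H_2: rank ker ∂_2 − rank ∂_3 = (18 − 17) − 0 = 1, and there is no ∂_3, so H_2 ≅ Z.

H_0 ≅ Z,  H_1 ≅ Z^2,  H_2 ≅ Z.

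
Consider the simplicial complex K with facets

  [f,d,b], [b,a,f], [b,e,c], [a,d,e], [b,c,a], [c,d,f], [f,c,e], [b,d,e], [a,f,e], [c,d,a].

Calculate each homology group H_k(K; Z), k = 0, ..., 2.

H_0 = Z,  H_1 = Z/2,  H_2 = 0.

Take the total order a < b < c < d < e < f on the vertex set. Then K (dimension 2) consists of the simplices:

  0-simplices (6): a, b, c, d, e, f
  1-simplices (15): ab, ac, ad, ae, af, bc, bd, be, bf, cd, ce, cf, de, df, ef
  2-simplices (10): abc, abf, acd, ade, aef, bce, bde, bdf, cdf, cef

Hence C_0 ≅ Z^6, C_1 ≅ Z^15, C_2 ≅ Z^10.

The boundary map ∂_1: C_1 → C_0 is given by ∂[p,q] = [q] − [p]. For instance
  ∂ae = e − a.
As a 6×15 matrix over Z this has rank 5, with invariant factors (1,1,1,1,1).

The boundary map ∂_2: C_2 → C_1 maps a triangle to the signed sum of its edges. For instance
  ∂acd = cd − ad + ac,
  ∂ade = de − ae + ad.
This gives a 15×10 integer matrix of rank 10; reducing to Smith normal form yields diagonal entries (1,1,1,1,1,1,1,1,1,2).

Now H_k = ker ∂_k / im ∂_{k+1}, so:

  H_0: rank C_0 − rank ∂_1 = 6 − 5 = 1, and the invariant factors of ∂_1 are all 1, so H_0 ≅ Z.
  H_1: rank ker ∂_1 − rank ∂_2 = (15 − 5) − 10 = 0, and ∂_2 has invariant factor 2 > 1, so H_1 ≅ Z/2.
  H_2: rank ker ∂_2 − rank ∂_3 = (10 − 10) − 0 = 0, and there is no ∂_3, so H_2 ≅ 0.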